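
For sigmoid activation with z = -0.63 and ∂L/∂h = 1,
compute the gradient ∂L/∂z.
∂L/∂z = 0.2267

σ(-0.63) = 0.3475
σ'(-0.63) = σ(-0.63)(1 - σ(-0.63)) = 0.3475 × 0.6525 = 0.2267
∂L/∂z = ∂L/∂h · σ'(z) = 1 × 0.2267 = 0.2267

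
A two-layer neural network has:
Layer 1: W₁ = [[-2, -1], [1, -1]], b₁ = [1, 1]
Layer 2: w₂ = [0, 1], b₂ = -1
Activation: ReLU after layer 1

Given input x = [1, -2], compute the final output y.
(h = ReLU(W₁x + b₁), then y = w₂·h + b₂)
y = 3

Layer 1 pre-activation: z₁ = [1, 4]
After ReLU: h = [1, 4]
Layer 2 output: y = 0×1 + 1×4 + -1 = 3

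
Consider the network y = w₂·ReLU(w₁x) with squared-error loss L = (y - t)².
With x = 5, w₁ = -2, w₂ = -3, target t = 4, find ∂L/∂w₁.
∂L/∂w₁ = 0

Forward pass:
z = w₁x = -2×5 = -10
h = ReLU(-10) = 0
y = w₂h = -3×0 = 0

Backward pass:
∂L/∂y = 2(y - t) = 2(0 - 4) = -8
∂y/∂h = w₂ = -3
∂h/∂z = 0 (ReLU derivative)
∂z/∂w₁ = x = 5

∂L/∂w₁ = -8 × -3 × 0 × 5 = 0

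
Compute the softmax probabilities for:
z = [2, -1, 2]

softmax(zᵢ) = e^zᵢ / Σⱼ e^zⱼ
p = [0.4879, 0.0243, 0.4879]

exp(z) = [7.389, 0.3679, 7.389]
Sum = 15.15
p = [0.4879, 0.0243, 0.4879]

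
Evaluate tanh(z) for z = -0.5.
-0.4621

tanh(-0.5) = (e^(-0.5) - e^(0.5))/(e^(-0.5) + e^(0.5)) = -0.4621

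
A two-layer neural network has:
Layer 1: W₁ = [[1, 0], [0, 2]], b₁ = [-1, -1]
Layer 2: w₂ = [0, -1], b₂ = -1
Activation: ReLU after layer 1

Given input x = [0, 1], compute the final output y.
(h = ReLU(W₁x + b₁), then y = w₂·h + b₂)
y = -2

Layer 1 pre-activation: z₁ = [-1, 1]
After ReLU: h = [0, 1]
Layer 2 output: y = 0×0 + -1×1 + -1 = -2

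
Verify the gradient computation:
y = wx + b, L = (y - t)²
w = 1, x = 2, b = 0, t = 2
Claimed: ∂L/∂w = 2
Incorrect

y = (1)(2) + 0 = 2
∂L/∂y = 2(y - t) = 2(2 - 2) = 0
∂y/∂w = x = 2
∂L/∂w = 0 × 2 = 0

Claimed value: 2
Incorrect: The correct gradient is 0.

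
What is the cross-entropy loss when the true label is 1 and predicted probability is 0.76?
L = 0.2744

L = -1·log(0.76) - 0·log(0.24) = -log(0.76) = 0.2744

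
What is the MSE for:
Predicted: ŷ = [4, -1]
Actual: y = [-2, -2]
MSE = 18.5

MSE = (1/2)((4--2)² + (-1--2)²) = (1/2)(36 + 1) = 18.5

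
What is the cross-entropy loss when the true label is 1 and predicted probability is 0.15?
L = 1.897

L = -1·log(0.15) - 0·log(0.85) = -log(0.15) = 1.897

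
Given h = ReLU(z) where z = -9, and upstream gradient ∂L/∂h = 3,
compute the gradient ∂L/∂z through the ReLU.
∂L/∂z = 0

h = ReLU(-9) = 0
Since z < 0: ∂h/∂z = 0
∂L/∂z = ∂L/∂h · ∂h/∂z = 3 × 0 = 0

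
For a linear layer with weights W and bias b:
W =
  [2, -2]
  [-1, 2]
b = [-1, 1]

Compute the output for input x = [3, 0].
y = [5, -2]

Wx = [2×3 + -2×0, -1×3 + 2×0]
   = [6, -3]
y = Wx + b = [6 + -1, -3 + 1] = [5, -2]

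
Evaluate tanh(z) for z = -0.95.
-0.7398

tanh(-0.95) = (e^(-0.95) - e^(0.95))/(e^(-0.95) + e^(0.95)) = -0.7398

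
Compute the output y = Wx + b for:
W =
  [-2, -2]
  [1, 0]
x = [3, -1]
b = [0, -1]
y = [-4, 2]

Wx = [-2×3 + -2×-1, 1×3 + 0×-1]
   = [-4, 3]
y = Wx + b = [-4 + 0, 3 + -1] = [-4, 2]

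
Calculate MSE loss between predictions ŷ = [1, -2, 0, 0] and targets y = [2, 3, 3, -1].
MSE = 9

MSE = (1/4)((1-2)² + (-2-3)² + (0-3)² + (0--1)²) = (1/4)(1 + 25 + 9 + 1) = 9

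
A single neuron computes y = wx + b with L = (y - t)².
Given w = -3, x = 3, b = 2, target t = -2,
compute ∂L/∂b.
∂L/∂b = -10

y = wx + b = (-3)(3) + 2 = -7
∂L/∂y = 2(y - t) = 2(-7 - -2) = -10
∂y/∂b = 1
∂L/∂b = ∂L/∂y · ∂y/∂b = -10 × 1 = -10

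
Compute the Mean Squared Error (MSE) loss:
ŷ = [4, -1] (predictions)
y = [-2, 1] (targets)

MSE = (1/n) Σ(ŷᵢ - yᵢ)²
MSE = 20

MSE = (1/2)((4--2)² + (-1-1)²) = (1/2)(36 + 4) = 20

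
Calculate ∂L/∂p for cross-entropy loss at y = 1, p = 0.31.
∂L/∂p = -3.226

∂L/∂p = -y/p + (1-y)/(1-p) = -1/0.31 + 0 = -3.226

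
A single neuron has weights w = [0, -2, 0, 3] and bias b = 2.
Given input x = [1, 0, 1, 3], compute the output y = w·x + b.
y = 11

y = (0)(1) + (-2)(0) + (0)(1) + (3)(3) + 2 = 11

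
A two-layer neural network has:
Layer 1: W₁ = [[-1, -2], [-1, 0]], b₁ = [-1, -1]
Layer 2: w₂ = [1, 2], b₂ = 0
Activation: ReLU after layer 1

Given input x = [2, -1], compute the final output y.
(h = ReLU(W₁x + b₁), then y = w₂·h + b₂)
y = 0

Layer 1 pre-activation: z₁ = [-1, -3]
After ReLU: h = [0, 0]
Layer 2 output: y = 1×0 + 2×0 + 0 = 0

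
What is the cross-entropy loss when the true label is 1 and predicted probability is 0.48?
L = 0.734

L = -1·log(0.48) - 0·log(0.52) = -log(0.48) = 0.734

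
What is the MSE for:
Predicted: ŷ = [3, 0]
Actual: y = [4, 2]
MSE = 2.5

MSE = (1/2)((3-4)² + (0-2)²) = (1/2)(1 + 4) = 2.5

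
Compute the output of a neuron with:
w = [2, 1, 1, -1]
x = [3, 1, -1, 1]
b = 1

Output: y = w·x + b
y = 6

y = (2)(3) + (1)(1) + (1)(-1) + (-1)(1) + 1 = 6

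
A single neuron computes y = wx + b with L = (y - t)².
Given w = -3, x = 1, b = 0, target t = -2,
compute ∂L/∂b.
∂L/∂b = -2

y = wx + b = (-3)(1) + 0 = -3
∂L/∂y = 2(y - t) = 2(-3 - -2) = -2
∂y/∂b = 1
∂L/∂b = ∂L/∂y · ∂y/∂b = -2 × 1 = -2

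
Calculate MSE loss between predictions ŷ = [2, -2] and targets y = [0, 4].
MSE = 20

MSE = (1/2)((2-0)² + (-2-4)²) = (1/2)(4 + 36) = 20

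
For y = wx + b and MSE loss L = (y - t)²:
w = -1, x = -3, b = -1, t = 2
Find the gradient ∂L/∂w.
∂L/∂w = 0

y = wx + b = (-1)(-3) + -1 = 2
∂L/∂y = 2(y - t) = 2(2 - 2) = 0
∂y/∂w = x = -3
∂L/∂w = ∂L/∂y · ∂y/∂w = 0 × -3 = 0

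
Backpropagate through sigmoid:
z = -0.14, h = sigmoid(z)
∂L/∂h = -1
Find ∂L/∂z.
∂L/∂z = -0.2488

σ(-0.14) = 0.4651
σ'(-0.14) = σ(-0.14)(1 - σ(-0.14)) = 0.4651 × 0.5349 = 0.2488
∂L/∂z = ∂L/∂h · σ'(z) = -1 × 0.2488 = -0.2488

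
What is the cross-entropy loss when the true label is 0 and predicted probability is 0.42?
L = 0.5447

L = -0·log(0.42) - 1·log(0.58) = -log(0.58) = 0.5447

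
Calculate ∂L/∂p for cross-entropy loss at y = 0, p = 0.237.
∂L/∂p = 1.311

∂L/∂p = -y/p + (1-y)/(1-p) = 0 + 1/0.763 = 1.311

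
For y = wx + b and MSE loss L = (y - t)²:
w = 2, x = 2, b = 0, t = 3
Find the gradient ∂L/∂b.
∂L/∂b = 2

y = wx + b = (2)(2) + 0 = 4
∂L/∂y = 2(y - t) = 2(4 - 3) = 2
∂y/∂b = 1
∂L/∂b = ∂L/∂y · ∂y/∂b = 2 × 1 = 2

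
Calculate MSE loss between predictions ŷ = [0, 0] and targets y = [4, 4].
MSE = 16

MSE = (1/2)((0-4)² + (0-4)²) = (1/2)(16 + 16) = 16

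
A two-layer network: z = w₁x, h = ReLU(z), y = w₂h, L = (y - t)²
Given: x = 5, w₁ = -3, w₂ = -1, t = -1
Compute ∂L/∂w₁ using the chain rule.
∂L/∂w₁ = 0

Forward pass:
z = w₁x = -3×5 = -15
h = ReLU(-15) = 0
y = w₂h = -1×0 = 0

Backward pass:
∂L/∂y = 2(y - t) = 2(0 - -1) = 2
∂y/∂h = w₂ = -1
∂h/∂z = 0 (ReLU derivative)
∂z/∂w₁ = x = 5

∂L/∂w₁ = 2 × -1 × 0 × 5 = 0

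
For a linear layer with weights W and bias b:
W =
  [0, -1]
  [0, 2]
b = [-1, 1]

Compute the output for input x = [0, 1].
y = [-2, 3]

Wx = [0×0 + -1×1, 0×0 + 2×1]
   = [-1, 2]
y = Wx + b = [-1 + -1, 2 + 1] = [-2, 3]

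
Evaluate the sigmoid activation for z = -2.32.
0.08948

sigmoid(-2.32) = 1/(1 + e^(2.32)) = 1/(1 + 10.18) = 0.08948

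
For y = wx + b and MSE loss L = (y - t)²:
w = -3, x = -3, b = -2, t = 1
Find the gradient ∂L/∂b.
∂L/∂b = 12

y = wx + b = (-3)(-3) + -2 = 7
∂L/∂y = 2(y - t) = 2(7 - 1) = 12
∂y/∂b = 1
∂L/∂b = ∂L/∂y · ∂y/∂b = 12 × 1 = 12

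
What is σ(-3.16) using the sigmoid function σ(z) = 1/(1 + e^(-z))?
0.0407

sigmoid(-3.16) = 1/(1 + e^(3.16)) = 1/(1 + 23.57) = 0.0407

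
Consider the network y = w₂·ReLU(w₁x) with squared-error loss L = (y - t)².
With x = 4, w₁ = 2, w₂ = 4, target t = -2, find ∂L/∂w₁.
∂L/∂w₁ = 1088

Forward pass:
z = w₁x = 2×4 = 8
h = ReLU(8) = 8
y = w₂h = 4×8 = 32

Backward pass:
∂L/∂y = 2(y - t) = 2(32 - -2) = 68
∂y/∂h = w₂ = 4
∂h/∂z = 1 (ReLU derivative)
∂z/∂w₁ = x = 4

∂L/∂w₁ = 68 × 4 × 1 × 4 = 1088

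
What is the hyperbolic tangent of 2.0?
0.964

tanh(2.0) = (e^(2.0) - e^(-2.0))/(e^(2.0) + e^(-2.0)) = 0.964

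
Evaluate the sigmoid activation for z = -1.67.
0.1584

sigmoid(-1.67) = 1/(1 + e^(1.67)) = 1/(1 + 5.312) = 0.1584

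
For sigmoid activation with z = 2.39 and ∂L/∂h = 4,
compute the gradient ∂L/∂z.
∂L/∂z = 0.3076

σ(2.39) = 0.9161
σ'(2.39) = σ(2.39)(1 - σ(2.39)) = 0.9161 × 0.08394 = 0.07689
∂L/∂z = ∂L/∂h · σ'(z) = 4 × 0.07689 = 0.3076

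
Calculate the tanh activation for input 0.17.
0.1684

tanh(0.17) = (e^(0.17) - e^(-0.17))/(e^(0.17) + e^(-0.17)) = 0.1684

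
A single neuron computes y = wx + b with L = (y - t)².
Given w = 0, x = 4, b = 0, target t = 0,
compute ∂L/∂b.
∂L/∂b = 0

y = wx + b = (0)(4) + 0 = 0
∂L/∂y = 2(y - t) = 2(0 - 0) = 0
∂y/∂b = 1
∂L/∂b = ∂L/∂y · ∂y/∂b = 0 × 1 = 0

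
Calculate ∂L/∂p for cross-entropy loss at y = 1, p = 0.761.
∂L/∂p = -1.314

∂L/∂p = -y/p + (1-y)/(1-p) = -1/0.761 + 0 = -1.314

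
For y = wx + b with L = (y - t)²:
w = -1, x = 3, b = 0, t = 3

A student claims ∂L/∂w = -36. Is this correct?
Correct

y = (-1)(3) + 0 = -3
∂L/∂y = 2(y - t) = 2(-3 - 3) = -12
∂y/∂w = x = 3
∂L/∂w = -12 × 3 = -36

Claimed value: -36
Correct: The correct gradient is -36.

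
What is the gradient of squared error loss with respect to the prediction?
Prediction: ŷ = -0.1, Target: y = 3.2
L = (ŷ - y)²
∂L/∂ŷ = -6.6

∂L/∂ŷ = 2(ŷ - y) = 2(-0.1 - 3.2) = 2(-3.3) = -6.6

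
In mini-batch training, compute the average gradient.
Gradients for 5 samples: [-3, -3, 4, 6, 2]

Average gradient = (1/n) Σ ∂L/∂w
Average gradient = 1.2

Average = (1/5)(-3 + -3 + 4 + 6 + 2) = 6/5 = 1.2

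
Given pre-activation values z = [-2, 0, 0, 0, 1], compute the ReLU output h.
h = [0, 0, 0, 0, 1]

ReLU applied element-wise: max(0,-2)=0, max(0,0)=0, max(0,0)=0, max(0,0)=0, max(0,1)=1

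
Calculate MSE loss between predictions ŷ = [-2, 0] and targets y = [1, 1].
MSE = 5

MSE = (1/2)((-2-1)² + (0-1)²) = (1/2)(9 + 1) = 5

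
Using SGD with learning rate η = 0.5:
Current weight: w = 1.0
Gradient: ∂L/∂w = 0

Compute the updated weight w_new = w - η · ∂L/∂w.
w_new = 1

w_new = w - η·∂L/∂w = 1.0 - 0.5×(0) = 1.0 - (0) = 1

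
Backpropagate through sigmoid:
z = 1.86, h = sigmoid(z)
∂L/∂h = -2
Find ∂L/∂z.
∂L/∂z = -0.2331

σ(1.86) = 0.8653
σ'(1.86) = σ(1.86)(1 - σ(1.86)) = 0.8653 × 0.1347 = 0.1166
∂L/∂z = ∂L/∂h · σ'(z) = -2 × 0.1166 = -0.2331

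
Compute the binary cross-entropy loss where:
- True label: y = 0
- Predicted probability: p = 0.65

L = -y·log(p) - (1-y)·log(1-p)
L = 1.05

L = -0·log(0.65) - 1·log(0.35) = -log(0.35) = 1.05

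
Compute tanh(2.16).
0.9737

tanh(2.16) = (e^(2.16) - e^(-2.16))/(e^(2.16) + e^(-2.16)) = 0.9737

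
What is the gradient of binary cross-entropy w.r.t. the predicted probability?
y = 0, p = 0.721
∂L/∂p = 3.584

∂L/∂p = -y/p + (1-y)/(1-p) = 0 + 1/0.279 = 3.584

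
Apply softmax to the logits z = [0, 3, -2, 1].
p = [0.0418, 0.839, 0.0057, 0.1135]

exp(z) = [1, 20.09, 0.1353, 2.718]
Sum = 23.94
p = [0.0418, 0.839, 0.0057, 0.1135]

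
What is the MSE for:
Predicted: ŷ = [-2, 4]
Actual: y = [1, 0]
MSE = 12.5

MSE = (1/2)((-2-1)² + (4-0)²) = (1/2)(9 + 16) = 12.5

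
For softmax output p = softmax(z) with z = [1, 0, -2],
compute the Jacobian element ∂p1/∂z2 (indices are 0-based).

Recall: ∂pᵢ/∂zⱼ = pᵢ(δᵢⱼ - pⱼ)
∂p1/∂z2 = -0.009113

p = softmax(z) = [0.7054, 0.2595, 0.03512]
p1 = 0.2595, p2 = 0.03512

∂p1/∂z2 = -p1 × p2 = -0.2595 × 0.03512 = -0.009113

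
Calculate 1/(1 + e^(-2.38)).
0.9153

sigmoid(2.38) = 1/(1 + e^(-2.38)) = 1/(1 + 0.09255) = 0.9153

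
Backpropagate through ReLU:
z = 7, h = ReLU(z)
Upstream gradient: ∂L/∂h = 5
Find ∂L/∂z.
∂L/∂z = 5

h = ReLU(7) = 7
Since z > 0: ∂h/∂z = 1
∂L/∂z = ∂L/∂h · ∂h/∂z = 5 × 1 = 5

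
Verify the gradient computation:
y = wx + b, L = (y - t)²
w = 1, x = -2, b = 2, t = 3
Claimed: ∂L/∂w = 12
Correct

y = (1)(-2) + 2 = 0
∂L/∂y = 2(y - t) = 2(0 - 3) = -6
∂y/∂w = x = -2
∂L/∂w = -6 × -2 = 12

Claimed value: 12
Correct: The correct gradient is 12.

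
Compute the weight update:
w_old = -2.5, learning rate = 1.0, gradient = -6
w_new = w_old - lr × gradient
w_new = 3.5

w_new = w - η·∂L/∂w = -2.5 - 1.0×(-6) = -2.5 - (-6) = 3.5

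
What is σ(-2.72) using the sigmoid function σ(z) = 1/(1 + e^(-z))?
0.0618

sigmoid(-2.72) = 1/(1 + e^(2.72)) = 1/(1 + 15.18) = 0.0618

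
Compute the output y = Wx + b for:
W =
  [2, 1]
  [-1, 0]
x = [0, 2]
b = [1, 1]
y = [3, 1]

Wx = [2×0 + 1×2, -1×0 + 0×2]
   = [2, 0]
y = Wx + b = [2 + 1, 0 + 1] = [3, 1]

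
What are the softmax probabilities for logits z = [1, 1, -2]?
p = [0.4879, 0.4879, 0.0243]

exp(z) = [2.718, 2.718, 0.1353]
Sum = 5.572
p = [0.4879, 0.4879, 0.0243]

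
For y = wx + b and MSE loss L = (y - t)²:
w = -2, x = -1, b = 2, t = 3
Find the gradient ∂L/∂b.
∂L/∂b = 2

y = wx + b = (-2)(-1) + 2 = 4
∂L/∂y = 2(y - t) = 2(4 - 3) = 2
∂y/∂b = 1
∂L/∂b = ∂L/∂y · ∂y/∂b = 2 × 1 = 2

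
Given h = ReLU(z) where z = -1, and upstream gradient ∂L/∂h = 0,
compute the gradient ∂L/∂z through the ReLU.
∂L/∂z = 0

h = ReLU(-1) = 0
Since z < 0: ∂h/∂z = 0
∂L/∂z = ∂L/∂h · ∂h/∂z = 0 × 0 = 0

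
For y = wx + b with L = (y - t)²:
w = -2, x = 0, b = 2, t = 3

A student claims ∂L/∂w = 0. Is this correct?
Correct

y = (-2)(0) + 2 = 2
∂L/∂y = 2(y - t) = 2(2 - 3) = -2
∂y/∂w = x = 0
∂L/∂w = -2 × 0 = 0

Claimed value: 0
Correct: The correct gradient is 0.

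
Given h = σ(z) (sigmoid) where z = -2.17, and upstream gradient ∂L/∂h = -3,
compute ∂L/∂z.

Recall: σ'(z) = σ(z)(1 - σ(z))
∂L/∂z = -0.2759

σ(-2.17) = 0.1025
σ'(-2.17) = σ(-2.17)(1 - σ(-2.17)) = 0.1025 × 0.8975 = 0.09198
∂L/∂z = ∂L/∂h · σ'(z) = -3 × 0.09198 = -0.2759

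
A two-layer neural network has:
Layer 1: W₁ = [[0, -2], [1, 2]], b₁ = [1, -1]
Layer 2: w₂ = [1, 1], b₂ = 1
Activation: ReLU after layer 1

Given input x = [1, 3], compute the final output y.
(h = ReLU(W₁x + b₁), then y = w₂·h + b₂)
y = 7

Layer 1 pre-activation: z₁ = [-5, 6]
After ReLU: h = [0, 6]
Layer 2 output: y = 1×0 + 1×6 + 1 = 7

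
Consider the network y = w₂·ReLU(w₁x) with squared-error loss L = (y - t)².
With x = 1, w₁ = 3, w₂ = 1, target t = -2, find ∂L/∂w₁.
∂L/∂w₁ = 10

Forward pass:
z = w₁x = 3×1 = 3
h = ReLU(3) = 3
y = w₂h = 1×3 = 3

Backward pass:
∂L/∂y = 2(y - t) = 2(3 - -2) = 10
∂y/∂h = w₂ = 1
∂h/∂z = 1 (ReLU derivative)
∂z/∂w₁ = x = 1

∂L/∂w₁ = 10 × 1 × 1 × 1 = 10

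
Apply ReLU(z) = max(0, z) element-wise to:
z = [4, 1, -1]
h = [4, 1, 0]

ReLU applied element-wise: max(0,4)=4, max(0,1)=1, max(0,-1)=0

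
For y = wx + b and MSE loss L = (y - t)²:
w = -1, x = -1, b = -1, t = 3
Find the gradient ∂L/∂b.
∂L/∂b = -6

y = wx + b = (-1)(-1) + -1 = 0
∂L/∂y = 2(y - t) = 2(0 - 3) = -6
∂y/∂b = 1
∂L/∂b = ∂L/∂y · ∂y/∂b = -6 × 1 = -6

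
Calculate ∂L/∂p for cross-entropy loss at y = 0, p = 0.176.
∂L/∂p = 1.214

∂L/∂p = -y/p + (1-y)/(1-p) = 0 + 1/0.824 = 1.214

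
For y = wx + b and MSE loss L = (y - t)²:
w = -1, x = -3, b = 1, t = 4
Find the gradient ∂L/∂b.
∂L/∂b = 0

y = wx + b = (-1)(-3) + 1 = 4
∂L/∂y = 2(y - t) = 2(4 - 4) = 0
∂y/∂b = 1
∂L/∂b = ∂L/∂y · ∂y/∂b = 0 × 1 = 0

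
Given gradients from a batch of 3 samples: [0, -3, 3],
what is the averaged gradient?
Average gradient = 0

Average = (1/3)(0 + -3 + 3) = 0/3 = 0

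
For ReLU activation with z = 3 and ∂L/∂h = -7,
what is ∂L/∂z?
∂L/∂z = -7

h = ReLU(3) = 3
Since z > 0: ∂h/∂z = 1
∂L/∂z = ∂L/∂h · ∂h/∂z = -7 × 1 = -7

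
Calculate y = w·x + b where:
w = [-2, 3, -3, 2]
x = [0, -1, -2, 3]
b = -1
y = 8

y = (-2)(0) + (3)(-1) + (-3)(-2) + (2)(3) + -1 = 8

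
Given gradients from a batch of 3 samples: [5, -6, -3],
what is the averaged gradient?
Average gradient = -1.333

Average = (1/3)(5 + -6 + -3) = -4/3 = -1.333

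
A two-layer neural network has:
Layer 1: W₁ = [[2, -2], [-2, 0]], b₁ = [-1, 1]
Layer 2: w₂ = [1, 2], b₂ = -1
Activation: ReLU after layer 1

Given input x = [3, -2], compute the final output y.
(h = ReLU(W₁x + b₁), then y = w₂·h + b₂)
y = 8

Layer 1 pre-activation: z₁ = [9, -5]
After ReLU: h = [9, 0]
Layer 2 output: y = 1×9 + 2×0 + -1 = 8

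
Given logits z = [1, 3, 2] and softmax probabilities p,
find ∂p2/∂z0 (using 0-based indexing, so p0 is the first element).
∂p2/∂z0 = -0.02203

p = softmax(z) = [0.09003, 0.6652, 0.2447]
p2 = 0.2447, p0 = 0.09003

∂p2/∂z0 = -p2 × p0 = -0.2447 × 0.09003 = -0.02203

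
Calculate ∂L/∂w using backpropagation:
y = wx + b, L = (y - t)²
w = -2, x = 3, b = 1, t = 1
∂L/∂w = -36

y = wx + b = (-2)(3) + 1 = -5
∂L/∂y = 2(y - t) = 2(-5 - 1) = -12
∂y/∂w = x = 3
∂L/∂w = ∂L/∂y · ∂y/∂w = -12 × 3 = -36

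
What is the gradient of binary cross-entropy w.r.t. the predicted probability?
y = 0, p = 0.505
∂L/∂p = 2.02

∂L/∂p = -y/p + (1-y)/(1-p) = 0 + 1/0.495 = 2.02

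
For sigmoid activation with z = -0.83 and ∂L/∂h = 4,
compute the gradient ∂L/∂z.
∂L/∂z = 0.8458

σ(-0.83) = 0.3036
σ'(-0.83) = σ(-0.83)(1 - σ(-0.83)) = 0.3036 × 0.6964 = 0.2114
∂L/∂z = ∂L/∂h · σ'(z) = 4 × 0.2114 = 0.8458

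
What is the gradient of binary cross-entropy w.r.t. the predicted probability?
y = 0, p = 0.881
∂L/∂p = 8.403

∂L/∂p = -y/p + (1-y)/(1-p) = 0 + 1/0.119 = 8.403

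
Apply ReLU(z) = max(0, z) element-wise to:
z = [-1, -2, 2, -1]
h = [0, 0, 2, 0]

ReLU applied element-wise: max(0,-1)=0, max(0,-2)=0, max(0,2)=2, max(0,-1)=0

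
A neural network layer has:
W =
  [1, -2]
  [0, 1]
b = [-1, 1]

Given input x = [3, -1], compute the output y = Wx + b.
y = [4, 0]

Wx = [1×3 + -2×-1, 0×3 + 1×-1]
   = [5, -1]
y = Wx + b = [5 + -1, -1 + 1] = [4, 0]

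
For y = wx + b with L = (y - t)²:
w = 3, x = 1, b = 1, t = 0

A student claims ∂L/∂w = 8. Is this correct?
Correct

y = (3)(1) + 1 = 4
∂L/∂y = 2(y - t) = 2(4 - 0) = 8
∂y/∂w = x = 1
∂L/∂w = 8 × 1 = 8

Claimed value: 8
Correct: The correct gradient is 8.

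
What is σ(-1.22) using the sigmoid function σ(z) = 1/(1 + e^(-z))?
0.2279

sigmoid(-1.22) = 1/(1 + e^(1.22)) = 1/(1 + 3.387) = 0.2279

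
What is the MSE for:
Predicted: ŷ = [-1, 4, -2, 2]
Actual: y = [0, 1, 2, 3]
MSE = 6.75

MSE = (1/4)((-1-0)² + (4-1)² + (-2-2)² + (2-3)²) = (1/4)(1 + 9 + 16 + 1) = 6.75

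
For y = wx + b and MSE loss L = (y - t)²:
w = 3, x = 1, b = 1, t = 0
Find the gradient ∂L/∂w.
∂L/∂w = 8

y = wx + b = (3)(1) + 1 = 4
∂L/∂y = 2(y - t) = 2(4 - 0) = 8
∂y/∂w = x = 1
∂L/∂w = ∂L/∂y · ∂y/∂w = 8 × 1 = 8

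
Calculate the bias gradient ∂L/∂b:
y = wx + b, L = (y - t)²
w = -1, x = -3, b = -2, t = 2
∂L/∂b = -2

y = wx + b = (-1)(-3) + -2 = 1
∂L/∂y = 2(y - t) = 2(1 - 2) = -2
∂y/∂b = 1
∂L/∂b = ∂L/∂y · ∂y/∂b = -2 × 1 = -2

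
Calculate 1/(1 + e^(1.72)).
0.1519

sigmoid(-1.72) = 1/(1 + e^(1.72)) = 1/(1 + 5.585) = 0.1519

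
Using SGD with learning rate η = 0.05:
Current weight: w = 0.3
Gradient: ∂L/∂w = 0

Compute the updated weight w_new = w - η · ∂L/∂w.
w_new = 0.3

w_new = w - η·∂L/∂w = 0.3 - 0.05×(0) = 0.3 - (0) = 0.3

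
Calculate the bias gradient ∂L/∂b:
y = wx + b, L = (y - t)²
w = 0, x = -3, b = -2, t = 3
∂L/∂b = -10

y = wx + b = (0)(-3) + -2 = -2
∂L/∂y = 2(y - t) = 2(-2 - 3) = -10
∂y/∂b = 1
∂L/∂b = ∂L/∂y · ∂y/∂b = -10 × 1 = -10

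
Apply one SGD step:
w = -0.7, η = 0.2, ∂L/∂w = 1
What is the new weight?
w_new = -0.9

w_new = w - η·∂L/∂w = -0.7 - 0.2×(1) = -0.7 - (0.2) = -0.9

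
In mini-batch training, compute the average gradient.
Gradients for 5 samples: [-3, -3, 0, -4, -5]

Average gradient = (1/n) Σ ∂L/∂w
Average gradient = -3

Average = (1/5)(-3 + -3 + 0 + -4 + -5) = -15/5 = -3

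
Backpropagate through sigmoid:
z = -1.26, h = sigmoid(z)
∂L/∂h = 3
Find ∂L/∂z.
∂L/∂z = 0.5164

σ(-1.26) = 0.221
σ'(-1.26) = σ(-1.26)(1 - σ(-1.26)) = 0.221 × 0.779 = 0.1721
∂L/∂z = ∂L/∂h · σ'(z) = 3 × 0.1721 = 0.5164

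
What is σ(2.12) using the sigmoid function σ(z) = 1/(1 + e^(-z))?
0.8928

sigmoid(2.12) = 1/(1 + e^(-2.12)) = 1/(1 + 0.12) = 0.8928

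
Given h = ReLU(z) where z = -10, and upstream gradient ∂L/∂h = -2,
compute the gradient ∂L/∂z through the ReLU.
∂L/∂z = 0

h = ReLU(-10) = 0
Since z < 0: ∂h/∂z = 0
∂L/∂z = ∂L/∂h · ∂h/∂z = -2 × 0 = 0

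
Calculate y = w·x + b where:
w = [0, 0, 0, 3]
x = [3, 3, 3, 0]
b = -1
y = -1

y = (0)(3) + (0)(3) + (0)(3) + (3)(0) + -1 = -1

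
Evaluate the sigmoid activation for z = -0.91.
0.287

sigmoid(-0.91) = 1/(1 + e^(0.91)) = 1/(1 + 2.484) = 0.287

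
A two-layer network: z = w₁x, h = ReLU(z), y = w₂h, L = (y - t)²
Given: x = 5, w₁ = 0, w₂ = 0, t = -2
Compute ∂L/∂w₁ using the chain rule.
∂L/∂w₁ = 0

Forward pass:
z = w₁x = 0×5 = 0
h = ReLU(0) = 0
y = w₂h = 0×0 = 0

Backward pass:
∂L/∂y = 2(y - t) = 2(0 - -2) = 4
∂y/∂h = w₂ = 0
∂h/∂z = 0 (ReLU derivative)
∂z/∂w₁ = x = 5

∂L/∂w₁ = 4 × 0 × 0 × 5 = 0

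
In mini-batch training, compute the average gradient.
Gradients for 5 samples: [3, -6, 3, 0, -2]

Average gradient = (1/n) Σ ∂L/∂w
Average gradient = -0.4

Average = (1/5)(3 + -6 + 3 + 0 + -2) = -2/5 = -0.4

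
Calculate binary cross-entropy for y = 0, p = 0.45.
L = 0.5978

L = -0·log(0.45) - 1·log(0.55) = -log(0.55) = 0.5978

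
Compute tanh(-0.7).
-0.6044

tanh(-0.7) = (e^(-0.7) - e^(0.7))/(e^(-0.7) + e^(0.7)) = -0.6044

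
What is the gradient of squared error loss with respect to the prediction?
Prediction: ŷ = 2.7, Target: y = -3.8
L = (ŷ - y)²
∂L/∂ŷ = 13.0

∂L/∂ŷ = 2(ŷ - y) = 2(2.7 - -3.8) = 2(6.5) = 13.0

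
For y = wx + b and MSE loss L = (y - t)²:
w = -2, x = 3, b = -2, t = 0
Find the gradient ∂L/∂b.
∂L/∂b = -16

y = wx + b = (-2)(3) + -2 = -8
∂L/∂y = 2(y - t) = 2(-8 - 0) = -16
∂y/∂b = 1
∂L/∂b = ∂L/∂y · ∂y/∂b = -16 × 1 = -16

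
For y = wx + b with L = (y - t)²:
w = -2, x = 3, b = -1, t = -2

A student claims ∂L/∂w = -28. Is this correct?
Incorrect

y = (-2)(3) + -1 = -7
∂L/∂y = 2(y - t) = 2(-7 - -2) = -10
∂y/∂w = x = 3
∂L/∂w = -10 × 3 = -30

Claimed value: -28
Incorrect: The correct gradient is -30.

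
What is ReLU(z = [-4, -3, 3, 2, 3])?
h = [0, 0, 3, 2, 3]

ReLU applied element-wise: max(0,-4)=0, max(0,-3)=0, max(0,3)=3, max(0,2)=2, max(0,3)=3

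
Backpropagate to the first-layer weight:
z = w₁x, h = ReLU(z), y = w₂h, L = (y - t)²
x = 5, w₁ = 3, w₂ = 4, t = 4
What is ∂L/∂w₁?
∂L/∂w₁ = 2240

Forward pass:
z = w₁x = 3×5 = 15
h = ReLU(15) = 15
y = w₂h = 4×15 = 60

Backward pass:
∂L/∂y = 2(y - t) = 2(60 - 4) = 112
∂y/∂h = w₂ = 4
∂h/∂z = 1 (ReLU derivative)
∂z/∂w₁ = x = 5

∂L/∂w₁ = 112 × 4 × 1 × 5 = 2240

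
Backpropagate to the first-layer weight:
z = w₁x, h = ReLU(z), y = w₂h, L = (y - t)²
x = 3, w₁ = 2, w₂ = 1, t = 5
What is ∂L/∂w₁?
∂L/∂w₁ = 6

Forward pass:
z = w₁x = 2×3 = 6
h = ReLU(6) = 6
y = w₂h = 1×6 = 6

Backward pass:
∂L/∂y = 2(y - t) = 2(6 - 5) = 2
∂y/∂h = w₂ = 1
∂h/∂z = 1 (ReLU derivative)
∂z/∂w₁ = x = 3

∂L/∂w₁ = 2 × 1 × 1 × 3 = 6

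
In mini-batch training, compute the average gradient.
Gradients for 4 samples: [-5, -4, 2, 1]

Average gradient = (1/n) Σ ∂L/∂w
Average gradient = -1.5

Average = (1/4)(-5 + -4 + 2 + 1) = -6/4 = -1.5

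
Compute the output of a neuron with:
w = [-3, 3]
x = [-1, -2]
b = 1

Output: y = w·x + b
y = -2

y = (-3)(-1) + (3)(-2) + 1 = -2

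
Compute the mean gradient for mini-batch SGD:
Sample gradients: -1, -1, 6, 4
Average gradient = 2

Average = (1/4)(-1 + -1 + 6 + 4) = 8/4 = 2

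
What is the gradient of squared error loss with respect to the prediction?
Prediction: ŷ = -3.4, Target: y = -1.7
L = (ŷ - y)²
∂L/∂ŷ = -3.4

∂L/∂ŷ = 2(ŷ - y) = 2(-3.4 - -1.7) = 2(-1.7) = -3.4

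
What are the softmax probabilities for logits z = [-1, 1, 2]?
p = [0.0351, 0.2595, 0.7054]

exp(z) = [0.3679, 2.718, 7.389]
Sum = 10.48
p = [0.0351, 0.2595, 0.7054]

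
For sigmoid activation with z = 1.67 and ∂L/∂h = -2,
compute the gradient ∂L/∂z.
∂L/∂z = -0.2667

σ(1.67) = 0.8416
σ'(1.67) = σ(1.67)(1 - σ(1.67)) = 0.8416 × 0.1584 = 0.1333
∂L/∂z = ∂L/∂h · σ'(z) = -2 × 0.1333 = -0.2667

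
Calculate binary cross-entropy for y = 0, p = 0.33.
L = 0.4005

L = -0·log(0.33) - 1·log(0.67) = -log(0.67) = 0.4005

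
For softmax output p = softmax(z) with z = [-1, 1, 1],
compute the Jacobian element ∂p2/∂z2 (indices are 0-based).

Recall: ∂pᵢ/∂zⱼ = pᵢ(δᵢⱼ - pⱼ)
∂p2/∂z2 = 0.249

p = softmax(z) = [0.06338, 0.4683, 0.4683]
p2 = 0.4683

∂p2/∂z2 = p2(1 - p2) = 0.4683 × (1 - 0.4683) = 0.249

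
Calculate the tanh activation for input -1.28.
-0.8565

tanh(-1.28) = (e^(-1.28) - e^(1.28))/(e^(-1.28) + e^(1.28)) = -0.8565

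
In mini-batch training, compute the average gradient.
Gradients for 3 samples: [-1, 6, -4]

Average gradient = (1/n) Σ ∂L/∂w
Average gradient = 0.3333

Average = (1/3)(-1 + 6 + -4) = 1/3 = 0.3333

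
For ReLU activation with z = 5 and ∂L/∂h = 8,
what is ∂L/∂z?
∂L/∂z = 8

h = ReLU(5) = 5
Since z > 0: ∂h/∂z = 1
∂L/∂z = ∂L/∂h · ∂h/∂z = 8 × 1 = 8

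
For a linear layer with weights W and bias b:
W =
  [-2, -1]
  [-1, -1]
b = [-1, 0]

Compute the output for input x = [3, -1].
y = [-6, -2]

Wx = [-2×3 + -1×-1, -1×3 + -1×-1]
   = [-5, -2]
y = Wx + b = [-5 + -1, -2 + 0] = [-6, -2]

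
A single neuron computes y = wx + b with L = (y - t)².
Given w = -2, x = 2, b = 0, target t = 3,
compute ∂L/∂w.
∂L/∂w = -28

y = wx + b = (-2)(2) + 0 = -4
∂L/∂y = 2(y - t) = 2(-4 - 3) = -14
∂y/∂w = x = 2
∂L/∂w = ∂L/∂y · ∂y/∂w = -14 × 2 = -28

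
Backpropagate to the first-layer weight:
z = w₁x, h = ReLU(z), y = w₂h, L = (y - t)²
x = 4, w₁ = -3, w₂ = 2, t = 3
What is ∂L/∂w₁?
∂L/∂w₁ = 0

Forward pass:
z = w₁x = -3×4 = -12
h = ReLU(-12) = 0
y = w₂h = 2×0 = 0

Backward pass:
∂L/∂y = 2(y - t) = 2(0 - 3) = -6
∂y/∂h = w₂ = 2
∂h/∂z = 0 (ReLU derivative)
∂z/∂w₁ = x = 4

∂L/∂w₁ = -6 × 2 × 0 × 4 = 0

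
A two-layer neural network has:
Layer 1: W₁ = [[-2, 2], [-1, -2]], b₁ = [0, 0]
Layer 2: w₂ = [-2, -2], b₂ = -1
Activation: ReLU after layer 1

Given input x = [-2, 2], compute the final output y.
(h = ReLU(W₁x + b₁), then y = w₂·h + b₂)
y = -17

Layer 1 pre-activation: z₁ = [8, -2]
After ReLU: h = [8, 0]
Layer 2 output: y = -2×8 + -2×0 + -1 = -17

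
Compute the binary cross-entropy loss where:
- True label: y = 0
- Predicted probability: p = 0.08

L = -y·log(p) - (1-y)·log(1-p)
L = 0.08338

L = -0·log(0.08) - 1·log(0.92) = -log(0.92) = 0.08338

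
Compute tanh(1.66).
0.9302

tanh(1.66) = (e^(1.66) - e^(-1.66))/(e^(1.66) + e^(-1.66)) = 0.9302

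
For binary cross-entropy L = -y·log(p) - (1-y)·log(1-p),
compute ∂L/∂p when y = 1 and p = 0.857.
∂L/∂p = -1.167

∂L/∂p = -y/p + (1-y)/(1-p) = -1/0.857 + 0 = -1.167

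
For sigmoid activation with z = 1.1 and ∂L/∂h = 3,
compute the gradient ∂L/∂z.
∂L/∂z = 0.5621

σ(1.1) = 0.7503
σ'(1.1) = σ(1.1)(1 - σ(1.1)) = 0.7503 × 0.2497 = 0.1874
∂L/∂z = ∂L/∂h · σ'(z) = 3 × 0.1874 = 0.5621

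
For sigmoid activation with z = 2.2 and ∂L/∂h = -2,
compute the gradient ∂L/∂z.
∂L/∂z = -0.1796

σ(2.2) = 0.9002
σ'(2.2) = σ(2.2)(1 - σ(2.2)) = 0.9002 × 0.09975 = 0.0898
∂L/∂z = ∂L/∂h · σ'(z) = -2 × 0.0898 = -0.1796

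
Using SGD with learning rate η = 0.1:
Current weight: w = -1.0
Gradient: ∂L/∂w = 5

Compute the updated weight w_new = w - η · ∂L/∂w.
w_new = -1.5

w_new = w - η·∂L/∂w = -1.0 - 0.1×(5) = -1.0 - (0.5) = -1.5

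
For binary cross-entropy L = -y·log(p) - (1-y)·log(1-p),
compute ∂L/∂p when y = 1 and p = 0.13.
∂L/∂p = -7.692

∂L/∂p = -y/p + (1-y)/(1-p) = -1/0.13 + 0 = -7.692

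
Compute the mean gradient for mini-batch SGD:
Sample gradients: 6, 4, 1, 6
Average gradient = 4.25

Average = (1/4)(6 + 4 + 1 + 6) = 17/4 = 4.25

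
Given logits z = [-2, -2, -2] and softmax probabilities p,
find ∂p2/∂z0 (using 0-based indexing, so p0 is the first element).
∂p2/∂z0 = -0.1111

p = softmax(z) = [0.3333, 0.3333, 0.3333]
p2 = 0.3333, p0 = 0.3333

∂p2/∂z0 = -p2 × p0 = -0.3333 × 0.3333 = -0.1111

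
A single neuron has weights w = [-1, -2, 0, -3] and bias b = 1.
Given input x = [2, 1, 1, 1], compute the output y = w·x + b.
y = -6

y = (-1)(2) + (-2)(1) + (0)(1) + (-3)(1) + 1 = -6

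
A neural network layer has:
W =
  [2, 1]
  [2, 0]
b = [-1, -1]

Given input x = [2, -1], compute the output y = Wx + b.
y = [2, 3]

Wx = [2×2 + 1×-1, 2×2 + 0×-1]
   = [3, 4]
y = Wx + b = [3 + -1, 4 + -1] = [2, 3]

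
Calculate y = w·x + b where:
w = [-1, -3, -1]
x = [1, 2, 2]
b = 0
y = -9

y = (-1)(1) + (-3)(2) + (-1)(2) + 0 = -9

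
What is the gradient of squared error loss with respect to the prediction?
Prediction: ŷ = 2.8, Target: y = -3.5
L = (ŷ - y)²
∂L/∂ŷ = 12.6

∂L/∂ŷ = 2(ŷ - y) = 2(2.8 - -3.5) = 2(6.3) = 12.6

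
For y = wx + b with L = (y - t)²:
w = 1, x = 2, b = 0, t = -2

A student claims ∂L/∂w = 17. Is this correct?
Incorrect

y = (1)(2) + 0 = 2
∂L/∂y = 2(y - t) = 2(2 - -2) = 8
∂y/∂w = x = 2
∂L/∂w = 8 × 2 = 16

Claimed value: 17
Incorrect: The correct gradient is 16.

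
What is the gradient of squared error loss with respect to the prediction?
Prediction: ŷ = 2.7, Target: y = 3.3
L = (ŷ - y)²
∂L/∂ŷ = -1.2

∂L/∂ŷ = 2(ŷ - y) = 2(2.7 - 3.3) = 2(-0.6) = -1.2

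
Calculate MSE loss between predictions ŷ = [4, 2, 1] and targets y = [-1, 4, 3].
MSE = 11

MSE = (1/3)((4--1)² + (2-4)² + (1-3)²) = (1/3)(25 + 4 + 4) = 11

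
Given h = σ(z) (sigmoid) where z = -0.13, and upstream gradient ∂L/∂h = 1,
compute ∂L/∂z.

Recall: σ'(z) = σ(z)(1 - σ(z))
∂L/∂z = 0.2489

σ(-0.13) = 0.4675
σ'(-0.13) = σ(-0.13)(1 - σ(-0.13)) = 0.4675 × 0.5325 = 0.2489
∂L/∂z = ∂L/∂h · σ'(z) = 1 × 0.2489 = 0.2489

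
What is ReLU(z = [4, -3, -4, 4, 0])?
h = [4, 0, 0, 4, 0]

ReLU applied element-wise: max(0,4)=4, max(0,-3)=0, max(0,-4)=0, max(0,4)=4, max(0,0)=0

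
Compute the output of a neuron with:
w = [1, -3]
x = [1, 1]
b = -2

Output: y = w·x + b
y = -4

y = (1)(1) + (-3)(1) + -2 = -4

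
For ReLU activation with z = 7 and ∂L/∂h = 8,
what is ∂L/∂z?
∂L/∂z = 8

h = ReLU(7) = 7
Since z > 0: ∂h/∂z = 1
∂L/∂z = ∂L/∂h · ∂h/∂z = 8 × 1 = 8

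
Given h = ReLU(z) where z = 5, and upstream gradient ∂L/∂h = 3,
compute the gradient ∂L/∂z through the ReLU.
∂L/∂z = 3

h = ReLU(5) = 5
Since z > 0: ∂h/∂z = 1
∂L/∂z = ∂L/∂h · ∂h/∂z = 3 × 1 = 3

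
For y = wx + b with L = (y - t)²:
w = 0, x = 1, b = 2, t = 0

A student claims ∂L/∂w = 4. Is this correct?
Correct

y = (0)(1) + 2 = 2
∂L/∂y = 2(y - t) = 2(2 - 0) = 4
∂y/∂w = x = 1
∂L/∂w = 4 × 1 = 4

Claimed value: 4
Correct: The correct gradient is 4.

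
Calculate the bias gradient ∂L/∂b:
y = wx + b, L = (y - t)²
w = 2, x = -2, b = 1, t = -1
∂L/∂b = -4

y = wx + b = (2)(-2) + 1 = -3
∂L/∂y = 2(y - t) = 2(-3 - -1) = -4
∂y/∂b = 1
∂L/∂b = ∂L/∂y · ∂y/∂b = -4 × 1 = -4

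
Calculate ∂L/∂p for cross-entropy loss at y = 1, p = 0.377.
∂L/∂p = -2.653

∂L/∂p = -y/p + (1-y)/(1-p) = -1/0.377 + 0 = -2.653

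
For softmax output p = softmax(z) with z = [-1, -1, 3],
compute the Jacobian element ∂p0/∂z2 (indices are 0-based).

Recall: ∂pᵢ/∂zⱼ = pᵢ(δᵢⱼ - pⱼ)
∂p0/∂z2 = -0.01704

p = softmax(z) = [0.01767, 0.01767, 0.9647]
p0 = 0.01767, p2 = 0.9647

∂p0/∂z2 = -p0 × p2 = -0.01767 × 0.9647 = -0.01704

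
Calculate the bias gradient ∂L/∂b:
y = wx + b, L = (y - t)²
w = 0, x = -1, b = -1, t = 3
∂L/∂b = -8

y = wx + b = (0)(-1) + -1 = -1
∂L/∂y = 2(y - t) = 2(-1 - 3) = -8
∂y/∂b = 1
∂L/∂b = ∂L/∂y · ∂y/∂b = -8 × 1 = -8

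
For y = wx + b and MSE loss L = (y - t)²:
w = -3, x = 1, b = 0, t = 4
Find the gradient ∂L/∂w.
∂L/∂w = -14

y = wx + b = (-3)(1) + 0 = -3
∂L/∂y = 2(y - t) = 2(-3 - 4) = -14
∂y/∂w = x = 1
∂L/∂w = ∂L/∂y · ∂y/∂w = -14 × 1 = -14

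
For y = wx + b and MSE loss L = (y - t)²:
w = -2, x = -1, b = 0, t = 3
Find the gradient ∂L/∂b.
∂L/∂b = -2

y = wx + b = (-2)(-1) + 0 = 2
∂L/∂y = 2(y - t) = 2(2 - 3) = -2
∂y/∂b = 1
∂L/∂b = ∂L/∂y · ∂y/∂b = -2 × 1 = -2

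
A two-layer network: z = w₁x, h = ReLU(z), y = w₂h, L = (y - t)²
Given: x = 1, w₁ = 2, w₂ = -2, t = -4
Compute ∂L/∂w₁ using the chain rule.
∂L/∂w₁ = 0

Forward pass:
z = w₁x = 2×1 = 2
h = ReLU(2) = 2
y = w₂h = -2×2 = -4

Backward pass:
∂L/∂y = 2(y - t) = 2(-4 - -4) = 0
∂y/∂h = w₂ = -2
∂h/∂z = 1 (ReLU derivative)
∂z/∂w₁ = x = 1

∂L/∂w₁ = 0 × -2 × 1 × 1 = 0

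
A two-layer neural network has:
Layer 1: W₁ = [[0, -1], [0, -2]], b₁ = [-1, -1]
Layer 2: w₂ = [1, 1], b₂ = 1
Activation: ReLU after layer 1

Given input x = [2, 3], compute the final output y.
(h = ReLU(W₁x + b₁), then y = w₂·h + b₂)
y = 1

Layer 1 pre-activation: z₁ = [-4, -7]
After ReLU: h = [0, 0]
Layer 2 output: y = 1×0 + 1×0 + 1 = 1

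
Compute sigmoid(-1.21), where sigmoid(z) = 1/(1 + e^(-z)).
0.2297

sigmoid(-1.21) = 1/(1 + e^(1.21)) = 1/(1 + 3.353) = 0.2297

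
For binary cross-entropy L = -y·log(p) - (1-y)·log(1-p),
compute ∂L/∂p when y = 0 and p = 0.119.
∂L/∂p = 1.135

∂L/∂p = -y/p + (1-y)/(1-p) = 0 + 1/0.881 = 1.135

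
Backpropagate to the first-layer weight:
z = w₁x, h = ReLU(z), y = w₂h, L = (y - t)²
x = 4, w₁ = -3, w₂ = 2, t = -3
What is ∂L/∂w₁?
∂L/∂w₁ = 0

Forward pass:
z = w₁x = -3×4 = -12
h = ReLU(-12) = 0
y = w₂h = 2×0 = 0

Backward pass:
∂L/∂y = 2(y - t) = 2(0 - -3) = 6
∂y/∂h = w₂ = 2
∂h/∂z = 0 (ReLU derivative)
∂z/∂w₁ = x = 4

∂L/∂w₁ = 6 × 2 × 0 × 4 = 0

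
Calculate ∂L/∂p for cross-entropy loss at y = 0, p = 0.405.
∂L/∂p = 1.681

∂L/∂p = -y/p + (1-y)/(1-p) = 0 + 1/0.595 = 1.681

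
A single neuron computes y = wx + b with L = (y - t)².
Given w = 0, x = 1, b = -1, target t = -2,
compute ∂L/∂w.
∂L/∂w = 2

y = wx + b = (0)(1) + -1 = -1
∂L/∂y = 2(y - t) = 2(-1 - -2) = 2
∂y/∂w = x = 1
∂L/∂w = ∂L/∂y · ∂y/∂w = 2 × 1 = 2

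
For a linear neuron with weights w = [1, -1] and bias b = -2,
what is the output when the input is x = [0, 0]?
y = -2

y = (1)(0) + (-1)(0) + -2 = -2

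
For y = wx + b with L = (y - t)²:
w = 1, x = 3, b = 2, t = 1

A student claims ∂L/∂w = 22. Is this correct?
Incorrect

y = (1)(3) + 2 = 5
∂L/∂y = 2(y - t) = 2(5 - 1) = 8
∂y/∂w = x = 3
∂L/∂w = 8 × 3 = 24

Claimed value: 22
Incorrect: The correct gradient is 24.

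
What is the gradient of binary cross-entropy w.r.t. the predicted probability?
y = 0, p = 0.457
∂L/∂p = 1.842

∂L/∂p = -y/p + (1-y)/(1-p) = 0 + 1/0.543 = 1.842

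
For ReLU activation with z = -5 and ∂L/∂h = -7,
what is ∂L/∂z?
∂L/∂z = 0

h = ReLU(-5) = 0
Since z < 0: ∂h/∂z = 0
∂L/∂z = ∂L/∂h · ∂h/∂z = -7 × 0 = 0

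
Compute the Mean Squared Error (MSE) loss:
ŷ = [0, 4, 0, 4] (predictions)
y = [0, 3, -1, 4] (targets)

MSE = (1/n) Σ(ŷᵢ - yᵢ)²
MSE = 0.5

MSE = (1/4)((0-0)² + (4-3)² + (0--1)² + (4-4)²) = (1/4)(0 + 1 + 1 + 0) = 0.5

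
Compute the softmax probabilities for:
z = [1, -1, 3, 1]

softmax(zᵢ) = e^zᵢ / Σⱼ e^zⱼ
p = [0.105, 0.0142, 0.7758, 0.105]

exp(z) = [2.718, 0.3679, 20.09, 2.718]
Sum = 25.89
p = [0.105, 0.0142, 0.7758, 0.105]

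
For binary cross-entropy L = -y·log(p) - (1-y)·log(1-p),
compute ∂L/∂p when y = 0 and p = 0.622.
∂L/∂p = 2.646

∂L/∂p = -y/p + (1-y)/(1-p) = 0 + 1/0.378 = 2.646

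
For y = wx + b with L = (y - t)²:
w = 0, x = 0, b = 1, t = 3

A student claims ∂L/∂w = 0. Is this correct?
Correct

y = (0)(0) + 1 = 1
∂L/∂y = 2(y - t) = 2(1 - 3) = -4
∂y/∂w = x = 0
∂L/∂w = -4 × 0 = 0

Claimed value: 0
Correct: The correct gradient is 0.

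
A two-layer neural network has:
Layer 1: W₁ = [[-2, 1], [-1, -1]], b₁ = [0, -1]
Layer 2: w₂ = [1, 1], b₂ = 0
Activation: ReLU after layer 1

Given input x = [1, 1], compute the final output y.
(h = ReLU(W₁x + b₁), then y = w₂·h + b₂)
y = 0

Layer 1 pre-activation: z₁ = [-1, -3]
After ReLU: h = [0, 0]
Layer 2 output: y = 1×0 + 1×0 + 0 = 0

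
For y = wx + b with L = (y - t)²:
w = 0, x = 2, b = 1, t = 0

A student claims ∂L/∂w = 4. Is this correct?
Correct

y = (0)(2) + 1 = 1
∂L/∂y = 2(y - t) = 2(1 - 0) = 2
∂y/∂w = x = 2
∂L/∂w = 2 × 2 = 4

Claimed value: 4
Correct: The correct gradient is 4.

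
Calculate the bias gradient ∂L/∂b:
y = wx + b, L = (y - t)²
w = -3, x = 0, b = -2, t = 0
∂L/∂b = -4

y = wx + b = (-3)(0) + -2 = -2
∂L/∂y = 2(y - t) = 2(-2 - 0) = -4
∂y/∂b = 1
∂L/∂b = ∂L/∂y · ∂y/∂b = -4 × 1 = -4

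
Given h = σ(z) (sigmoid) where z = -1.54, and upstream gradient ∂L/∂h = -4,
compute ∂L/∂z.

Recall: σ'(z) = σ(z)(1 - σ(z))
∂L/∂z = -0.5815

σ(-1.54) = 0.1765
σ'(-1.54) = σ(-1.54)(1 - σ(-1.54)) = 0.1765 × 0.8235 = 0.1454
∂L/∂z = ∂L/∂h · σ'(z) = -4 × 0.1454 = -0.5815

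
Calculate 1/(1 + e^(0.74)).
0.323

sigmoid(-0.74) = 1/(1 + e^(0.74)) = 1/(1 + 2.096) = 0.323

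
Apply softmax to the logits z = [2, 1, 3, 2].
p = [0.1966, 0.0723, 0.5344, 0.1966]

exp(z) = [7.389, 2.718, 20.09, 7.389]
Sum = 37.58
p = [0.1966, 0.0723, 0.5344, 0.1966]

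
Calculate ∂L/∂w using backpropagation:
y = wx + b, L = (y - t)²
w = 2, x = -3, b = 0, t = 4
∂L/∂w = 60

y = wx + b = (2)(-3) + 0 = -6
∂L/∂y = 2(y - t) = 2(-6 - 4) = -20
∂y/∂w = x = -3
∂L/∂w = ∂L/∂y · ∂y/∂w = -20 × -3 = 60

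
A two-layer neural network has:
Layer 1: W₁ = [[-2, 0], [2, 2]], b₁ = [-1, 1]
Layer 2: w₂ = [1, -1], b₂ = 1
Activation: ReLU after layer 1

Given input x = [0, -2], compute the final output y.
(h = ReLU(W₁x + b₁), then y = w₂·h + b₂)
y = 1

Layer 1 pre-activation: z₁ = [-1, -3]
After ReLU: h = [0, 0]
Layer 2 output: y = 1×0 + -1×0 + 1 = 1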